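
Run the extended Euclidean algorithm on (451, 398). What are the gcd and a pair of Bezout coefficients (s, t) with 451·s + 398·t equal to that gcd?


Euclidean algorithm on (451, 398) — divide until remainder is 0:
  451 = 1 · 398 + 53
  398 = 7 · 53 + 27
  53 = 1 · 27 + 26
  27 = 1 · 26 + 1
  26 = 26 · 1 + 0
gcd(451, 398) = 1.
Track Bezout coefficients alongside the remainders: start with r₀ = 451 = a·1 + b·0 (s = 1, t = 0) and r₁ = 398 = a·0 + b·1 (s = 0, t = 1); each new remainder r_{k+1} = r_{k-1} − q_k·r_k inherits s_{k+1} = s_{k-1} − q_k·s_k, t_{k+1} = t_{k-1} − q_k·t_k, so r_k = a·s_k + b·t_k at every step:
  q = 1: r = 53, s = 1 − 1·0 = 1, t = 0 − 1·1 = -1  (check: 451·1 + 398·(-1) = 53)
  q = 7: r = 27, s = 0 − 7·1 = -7, t = 1 − 7·(-1) = 8  (check: 451·(-7) + 398·8 = 27)
  q = 1: r = 26, s = 1 − 1·(-7) = 8, t = -1 − 1·8 = -9  (check: 451·8 + 398·(-9) = 26)
  q = 1: r = 1, s = -7 − 1·8 = -15, t = 8 − 1·(-9) = 17  (check: 451·(-15) + 398·17 = 1)
The row with r = 1 (the gcd) gives the Bezout coefficients s = -15, t = 17.
Result: 451 · (-15) + 398 · (17) = 1.

gcd(451, 398) = 1; s = -15, t = 17 (check: 451·(-15) + 398·17 = 1).


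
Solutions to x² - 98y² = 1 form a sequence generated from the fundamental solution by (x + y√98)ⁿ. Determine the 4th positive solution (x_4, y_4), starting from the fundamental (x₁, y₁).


Step 1: Find the fundamental solution (x₁, y₁) of x² - 98y² = 1.
  Expand √98 as a continued fraction. a₀ = ⌊√98⌋ = 9; iterate m_{k+1} = d_k·a_k − m_k, d_{k+1} = (98 − m_{k+1}²)/d_k, a_{k+1} = ⌊(a₀ + m_{k+1})/d_{k+1}⌋ (starting m₀ = 0, d₀ = 1), with convergents p_k = a_k·p_{k-1} + p_{k-2}, q_k = a_k·q_{k-1} + q_{k-2} (p₋₁ = 1, q₋₁ = 0):
  k = 0: a₀ = 9; p₀/q₀ = 9/1; p₀² − 98·q₀² = 81 − 98 = -17.
  k = 1: m = 9, d = 17, a = ⌊(9 + 9)/17⌋ = 1; p/q = (1·9 + 1)/(1·1 + 0) = 10/1; p² − 98·q² = 100 − 98 = 2.
  k = 2: m = 8, d = 2, a = ⌊(9 + 8)/2⌋ = 8; p/q = (8·10 + 9)/(8·1 + 1) = 89/9; p² − 98·q² = 7921 − 7938 = -17.
  k = 3: m = 8, d = 17, a = ⌊(9 + 8)/17⌋ = 1; p/q = (1·89 + 10)/(1·9 + 1) = 99/10; p² − 98·q² = 9801 − 9800 = 1.
  The first convergent with p² − 98·q² = 1 gives the fundamental solution (x₁, y₁) = (99, 10).
Step 2: Apply the recurrence (x_{n+1}, y_{n+1}) = (x₁x_n + 98y₁y_n, x₁y_n + y₁x_n) repeatedly.
  From (x_1, y_1) = (99, 10): x_2 = 99·99 + 98·10·10 = 19601; y_2 = 99·10 + 10·99 = 1980.
  From (x_2, y_2) = (19601, 1980): x_3 = 99·19601 + 98·10·1980 = 3880899; y_3 = 99·1980 + 10·19601 = 392030.
  From (x_3, y_3) = (3880899, 392030): x_4 = 99·3880899 + 98·10·392030 = 768398401; y_4 = 99·392030 + 10·3880899 = 77619960.
Step 3: Verify x_4² - 98·y_4² = 590436102659356801 - 590436102659356800 = 1 (should be 1). ✓

(x_1, y_1) = (99, 10); (x_4, y_4) = (768398401, 77619960).


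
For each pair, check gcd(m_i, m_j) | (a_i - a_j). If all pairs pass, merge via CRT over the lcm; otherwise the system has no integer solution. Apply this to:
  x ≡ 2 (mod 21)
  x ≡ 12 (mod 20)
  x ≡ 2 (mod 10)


Moduli 21, 20, 10 are not pairwise coprime, so CRT works modulo lcm(m_i) when all pairwise compatibility conditions hold.
Pairwise compatibility: gcd(m_i, m_j) must divide a_i - a_j for every pair.
Merge one congruence at a time:
  Start: x ≡ 2 (mod 21).
  Combine with x ≡ 12 (mod 20): gcd(21, 20) = 1; 12 - 2 = 10, which IS divisible by 1, so compatible.
    Write x = 2 + 21·t and substitute into x ≡ 12 (mod 20): 21·t ≡ 12 − 2 = 10 (mod 20).
    Reduce coefficients mod 20: 1·t ≡ 10 (mod 20).
    So t ≡ 10 (mod 20).
    Then x = 2 + 21·10 = 212, valid modulo lcm(21, 20) = 420: x ≡ 212 (mod 420).
  Combine with x ≡ 2 (mod 10): gcd(420, 10) = 10; 2 - 212 = -210, which IS divisible by 10, so compatible.
    Write x = 212 + 420·t and substitute into x ≡ 2 (mod 10): 420·t ≡ 2 − 212 = -210 (mod 10).
    Divide the congruence (and modulus) by g = 10: 42·t ≡ -21 (mod 1).
    Modulo 1 every t works; take t = 0.
    Then x = 212 + 420·0 = 212, valid modulo lcm(420, 10) = 420: x ≡ 212 (mod 420).
Verify: 212 mod 21 = 2, 212 mod 20 = 12, 212 mod 10 = 2.

x ≡ 212 (mod 420).


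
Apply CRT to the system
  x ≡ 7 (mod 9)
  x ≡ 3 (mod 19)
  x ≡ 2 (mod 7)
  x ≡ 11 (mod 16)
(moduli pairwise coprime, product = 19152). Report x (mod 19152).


Product of moduli M = 9 · 19 · 7 · 16 = 19152.
Merge one congruence at a time:
  Start: x ≡ 7 (mod 9).
  Combine with x ≡ 3 (mod 19); new modulus lcm = 171.
    Write x = 7 + 9·t and substitute into x ≡ 3 (mod 19): 9·t ≡ 3 − 7 = -4 (mod 19).
    Reduce coefficients mod 19: 9·t ≡ 15 (mod 19).
    The inverse of 9 mod 19 is 17 (since 9·17 = 153 = 8·19 + 1), so t ≡ 17·15 = 255 ≡ 8 (mod 19).
    Then x = 7 + 9·8 = 79, valid modulo lcm(9, 19) = 171: x ≡ 79 (mod 171).
  Combine with x ≡ 2 (mod 7); new modulus lcm = 1197.
    Write x = 79 + 171·t and substitute into x ≡ 2 (mod 7): 171·t ≡ 2 − 79 = -77 (mod 7).
    Reduce coefficients mod 7: 3·t ≡ 0 (mod 7).
    The inverse of 3 mod 7 is 5 (since 3·5 = 15 = 2·7 + 1), so t ≡ 5·0 = 0 ≡ 0 (mod 7).
    Then x = 79 + 171·0 = 79, valid modulo lcm(171, 7) = 1197: x ≡ 79 (mod 1197).
  Combine with x ≡ 11 (mod 16); new modulus lcm = 19152.
    Write x = 79 + 1197·t and substitute into x ≡ 11 (mod 16): 1197·t ≡ 11 − 79 = -68 (mod 16).
    Reduce coefficients mod 16: 13·t ≡ 12 (mod 16).
    The inverse of 13 mod 16 is 5 (since 13·5 = 65 = 4·16 + 1), so t ≡ 5·12 = 60 ≡ 12 (mod 16).
    Then x = 79 + 1197·12 = 14443, valid modulo lcm(1197, 16) = 19152: x ≡ 14443 (mod 19152).
Verify against each original: 14443 mod 9 = 7, 14443 mod 19 = 3, 14443 mod 7 = 2, 14443 mod 16 = 11.

x ≡ 14443 (mod 19152).


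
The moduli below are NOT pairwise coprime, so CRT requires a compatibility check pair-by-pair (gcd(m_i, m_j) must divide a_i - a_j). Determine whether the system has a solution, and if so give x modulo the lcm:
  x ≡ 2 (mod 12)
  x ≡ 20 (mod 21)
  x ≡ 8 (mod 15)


Moduli 12, 21, 15 are not pairwise coprime, so CRT works modulo lcm(m_i) when all pairwise compatibility conditions hold.
Pairwise compatibility: gcd(m_i, m_j) must divide a_i - a_j for every pair.
Merge one congruence at a time:
  Start: x ≡ 2 (mod 12).
  Combine with x ≡ 20 (mod 21): gcd(12, 21) = 3; 20 - 2 = 18, which IS divisible by 3, so compatible.
    Write x = 2 + 12·t and substitute into x ≡ 20 (mod 21): 12·t ≡ 20 − 2 = 18 (mod 21).
    Divide the congruence (and modulus) by g = 3: 4·t ≡ 6 (mod 7).
    The inverse of 4 mod 7 is 2 (since 4·2 = 8 = 1·7 + 1), so t ≡ 2·6 = 12 ≡ 5 (mod 7).
    Then x = 2 + 12·5 = 62, valid modulo lcm(12, 21) = 84: x ≡ 62 (mod 84).
  Combine with x ≡ 8 (mod 15): gcd(84, 15) = 3; 8 - 62 = -54, which IS divisible by 3, so compatible.
    Write x = 62 + 84·t and substitute into x ≡ 8 (mod 15): 84·t ≡ 8 − 62 = -54 (mod 15).
    Divide the congruence (and modulus) by g = 3: 28·t ≡ -18 (mod 5).
    Reduce coefficients mod 5: 3·t ≡ 2 (mod 5).
    The inverse of 3 mod 5 is 2 (since 3·2 = 6 = 1·5 + 1), so t ≡ 2·2 = 4 ≡ 4 (mod 5).
    Then x = 62 + 84·4 = 398, valid modulo lcm(84, 15) = 420: x ≡ 398 (mod 420).
Verify: 398 mod 12 = 2, 398 mod 21 = 20, 398 mod 15 = 8.

x ≡ 398 (mod 420).


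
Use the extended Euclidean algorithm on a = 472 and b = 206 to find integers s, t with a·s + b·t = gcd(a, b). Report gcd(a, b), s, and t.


Euclidean algorithm on (472, 206) — divide until remainder is 0:
  472 = 2 · 206 + 60
  206 = 3 · 60 + 26
  60 = 2 · 26 + 8
  26 = 3 · 8 + 2
  8 = 4 · 2 + 0
gcd(472, 206) = 2.
Track Bezout coefficients alongside the remainders: start with r₀ = 472 = a·1 + b·0 (s = 1, t = 0) and r₁ = 206 = a·0 + b·1 (s = 0, t = 1); each new remainder r_{k+1} = r_{k-1} − q_k·r_k inherits s_{k+1} = s_{k-1} − q_k·s_k, t_{k+1} = t_{k-1} − q_k·t_k, so r_k = a·s_k + b·t_k at every step:
  q = 2: r = 60, s = 1 − 2·0 = 1, t = 0 − 2·1 = -2  (check: 472·1 + 206·(-2) = 60)
  q = 3: r = 26, s = 0 − 3·1 = -3, t = 1 − 3·(-2) = 7  (check: 472·(-3) + 206·7 = 26)
  q = 2: r = 8, s = 1 − 2·(-3) = 7, t = -2 − 2·7 = -16  (check: 472·7 + 206·(-16) = 8)
  q = 3: r = 2, s = -3 − 3·7 = -24, t = 7 − 3·(-16) = 55  (check: 472·(-24) + 206·55 = 2)
The row with r = 2 (the gcd) gives the Bezout coefficients s = -24, t = 55.
Result: 472 · (-24) + 206 · (55) = 2.

gcd(472, 206) = 2; s = -24, t = 55 (check: 472·(-24) + 206·55 = 2).


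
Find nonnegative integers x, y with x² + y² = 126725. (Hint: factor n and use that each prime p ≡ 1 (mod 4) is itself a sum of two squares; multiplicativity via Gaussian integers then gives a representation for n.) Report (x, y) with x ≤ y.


Step 1: Factor n = 126725 = 5^2 · 37 · 137.
Step 2: Check the mod-4 condition on each prime factor: 5 ≡ 1 (mod 4), exponent 2; 37 ≡ 1 (mod 4), exponent 1; 137 ≡ 1 (mod 4), exponent 1.
All primes ≡ 3 (mod 4) appear to even exponent (or don't appear), so by the two-squares theorem n IS expressible as a sum of two squares.
Step 3: Build a representation. Group n = k² · m with k = 5 and m = 37 · 137 = 5069 (a product of primes ≡ 1 (mod 4)); a representation of m scales to one of n via (k·x)² + (k·y)² = k²(x² + y²). Each prime p ≡ 1 (mod 4) is itself a sum of two squares; find a² by testing p − a² for a perfect square:
  37: 37 − 1² = 36 = 6² ⇒ 37 = 1² + 6².
  137: 137 − 1² = 136, 137 − 2² = 133, 137 − 3² = 128, 137 − 4² = 121 = 11² ⇒ 137 = 4² + 11².
  Combine using the Brahmagupta–Fibonacci identity (a² + b²)(c² + d²) = (ac − bd)² + (ad + bc)² = (ac + bd)² + (ad − bc)²:
  37 · 137 = 5069: from (1² + 6²)(4² + 11²), take (1·4 − 6·11, 1·11 + 6·4) = (4 − 66, 11 + 24) = (-62, 35); dropping signs (only squares matter) gives (62, 35); check 62² + 35² = 3844 + 1225 = 5069 ✓.
  Scale by k = 5: (5·62, 5·35) = (310, 175).
Step 4: Order so x ≤ y and verify: 175² + 310² = 30625 + 96100 = 126725 = n. ✓

n = 126725 = 175² + 310² (one valid representation with x ≤ y).


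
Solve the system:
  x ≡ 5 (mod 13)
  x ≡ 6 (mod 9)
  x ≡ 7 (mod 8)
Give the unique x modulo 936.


Moduli 13, 9, 8 are pairwise coprime; by CRT there is a unique solution modulo M = 13 · 9 · 8 = 936.
Solve pairwise, accumulating the modulus:
  Start with x ≡ 5 (mod 13).
  Combine with x ≡ 6 (mod 9): since gcd(13, 9) = 1, we get a unique residue mod 117.
    Write x = 5 + 13·t and substitute into x ≡ 6 (mod 9): 13·t ≡ 6 − 5 = 1 (mod 9).
    Reduce coefficients mod 9: 4·t ≡ 1 (mod 9).
    The inverse of 4 mod 9 is 7 (since 4·7 = 28 = 3·9 + 1), so t ≡ 7·1 = 7 ≡ 7 (mod 9).
    Then x = 5 + 13·7 = 96, valid modulo lcm(13, 9) = 117: x ≡ 96 (mod 117).
  Combine with x ≡ 7 (mod 8): since gcd(117, 8) = 1, we get a unique residue mod 936.
    Write x = 96 + 117·t and substitute into x ≡ 7 (mod 8): 117·t ≡ 7 − 96 = -89 (mod 8).
    Reduce coefficients mod 8: 5·t ≡ 7 (mod 8).
    The inverse of 5 mod 8 is 5 (since 5·5 = 25 = 3·8 + 1), so t ≡ 5·7 = 35 ≡ 3 (mod 8).
    Then x = 96 + 117·3 = 447, valid modulo lcm(117, 8) = 936: x ≡ 447 (mod 936).
Verify: 447 mod 13 = 5 ✓, 447 mod 9 = 6 ✓, 447 mod 8 = 7 ✓.

x ≡ 447 (mod 936).


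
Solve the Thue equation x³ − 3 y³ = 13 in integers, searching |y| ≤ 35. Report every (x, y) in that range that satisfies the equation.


The equation is x³ - 3y³ = 13. For fixed y, x³ = 3·y³ + 13, so a solution requires the RHS to be a perfect cube.
Strategy: iterate y from -35 to 35, compute RHS = 3·y³ + 13, and check whether it is a (positive or negative) perfect cube.
Check small values of y:
  y = 0: RHS = 13 is not a perfect cube.
  y = 1: RHS = 16 is not a perfect cube.
  y = -1: RHS = 10 is not a perfect cube.
  y = 2: RHS = 37 is not a perfect cube.
  y = -2: RHS = -11 is not a perfect cube.
  y = 3: RHS = 94 is not a perfect cube.
  y = -3: RHS = -68 is not a perfect cube.
Continuing the search up to |y| = 35 finds no solutions either.
No (x, y) in the scanned range satisfies the equation.

No integer solutions with |y| ≤ 35.


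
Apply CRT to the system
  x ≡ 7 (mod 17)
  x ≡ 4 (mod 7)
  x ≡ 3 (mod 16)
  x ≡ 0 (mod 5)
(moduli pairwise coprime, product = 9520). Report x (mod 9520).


Product of moduli M = 17 · 7 · 16 · 5 = 9520.
Merge one congruence at a time:
  Start: x ≡ 7 (mod 17).
  Combine with x ≡ 4 (mod 7); new modulus lcm = 119.
    Write x = 7 + 17·t and substitute into x ≡ 4 (mod 7): 17·t ≡ 4 − 7 = -3 (mod 7).
    Reduce coefficients mod 7: 3·t ≡ 4 (mod 7).
    The inverse of 3 mod 7 is 5 (since 3·5 = 15 = 2·7 + 1), so t ≡ 5·4 = 20 ≡ 6 (mod 7).
    Then x = 7 + 17·6 = 109, valid modulo lcm(17, 7) = 119: x ≡ 109 (mod 119).
  Combine with x ≡ 3 (mod 16); new modulus lcm = 1904.
    Write x = 109 + 119·t and substitute into x ≡ 3 (mod 16): 119·t ≡ 3 − 109 = -106 (mod 16).
    Reduce coefficients mod 16: 7·t ≡ 6 (mod 16).
    The inverse of 7 mod 16 is 7 (since 7·7 = 49 = 3·16 + 1), so t ≡ 7·6 = 42 ≡ 10 (mod 16).
    Then x = 109 + 119·10 = 1299, valid modulo lcm(119, 16) = 1904: x ≡ 1299 (mod 1904).
  Combine with x ≡ 0 (mod 5); new modulus lcm = 9520.
    Write x = 1299 + 1904·t and substitute into x ≡ 0 (mod 5): 1904·t ≡ 0 − 1299 = -1299 (mod 5).
    Reduce coefficients mod 5: 4·t ≡ 1 (mod 5).
    The inverse of 4 mod 5 is 4 (since 4·4 = 16 = 3·5 + 1), so t ≡ 4·1 = 4 ≡ 4 (mod 5).
    Then x = 1299 + 1904·4 = 8915, valid modulo lcm(1904, 5) = 9520: x ≡ 8915 (mod 9520).
Verify against each original: 8915 mod 17 = 7, 8915 mod 7 = 4, 8915 mod 16 = 3, 8915 mod 5 = 0.

x ≡ 8915 (mod 9520).


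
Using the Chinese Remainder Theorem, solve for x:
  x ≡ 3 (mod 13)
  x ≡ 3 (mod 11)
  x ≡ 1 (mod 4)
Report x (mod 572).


Moduli 13, 11, 4 are pairwise coprime; by CRT there is a unique solution modulo M = 13 · 11 · 4 = 572.
Solve pairwise, accumulating the modulus:
  Start with x ≡ 3 (mod 13).
  Combine with x ≡ 3 (mod 11): since gcd(13, 11) = 1, we get a unique residue mod 143.
    Write x = 3 + 13·t and substitute into x ≡ 3 (mod 11): 13·t ≡ 3 − 3 = 0 (mod 11).
    Reduce coefficients mod 11: 2·t ≡ 0 (mod 11).
    The inverse of 2 mod 11 is 6 (since 2·6 = 12 = 1·11 + 1), so t ≡ 6·0 = 0 ≡ 0 (mod 11).
    Then x = 3 + 13·0 = 3, valid modulo lcm(13, 11) = 143: x ≡ 3 (mod 143).
  Combine with x ≡ 1 (mod 4): since gcd(143, 4) = 1, we get a unique residue mod 572.
    Write x = 3 + 143·t and substitute into x ≡ 1 (mod 4): 143·t ≡ 1 − 3 = -2 (mod 4).
    Reduce coefficients mod 4: 3·t ≡ 2 (mod 4).
    The inverse of 3 mod 4 is 3 (since 3·3 = 9 = 2·4 + 1), so t ≡ 3·2 = 6 ≡ 2 (mod 4).
    Then x = 3 + 143·2 = 289, valid modulo lcm(143, 4) = 572: x ≡ 289 (mod 572).
Verify: 289 mod 13 = 3 ✓, 289 mod 11 = 3 ✓, 289 mod 4 = 1 ✓.

x ≡ 289 (mod 572).


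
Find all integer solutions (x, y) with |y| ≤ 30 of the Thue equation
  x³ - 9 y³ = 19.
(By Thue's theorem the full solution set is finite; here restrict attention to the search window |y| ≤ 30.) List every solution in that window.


The equation is x³ - 9y³ = 19. For fixed y, x³ = 9·y³ + 19, so a solution requires the RHS to be a perfect cube.
Strategy: iterate y from -30 to 30, compute RHS = 9·y³ + 19, and check whether it is a (positive or negative) perfect cube.
Check small values of y:
  y = 0: RHS = 19 is not a perfect cube.
  y = 1: RHS = 28 is not a perfect cube.
  y = -1: RHS = 10 is not a perfect cube.
  y = 2: RHS = 91 is not a perfect cube.
  y = -2: RHS = -53 is not a perfect cube.
  y = 3: RHS = 262 is not a perfect cube.
  y = -3: RHS = -224 is not a perfect cube.
Continuing the search up to |y| = 30 finds no solutions either.
No (x, y) in the scanned range satisfies the equation.

No integer solutions with |y| ≤ 30.


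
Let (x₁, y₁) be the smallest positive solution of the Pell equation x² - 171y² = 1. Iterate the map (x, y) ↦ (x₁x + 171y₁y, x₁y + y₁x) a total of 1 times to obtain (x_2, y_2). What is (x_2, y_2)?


Step 1: Find the fundamental solution (x₁, y₁) of x² - 171y² = 1.
  Expand √171 as a continued fraction. a₀ = ⌊√171⌋ = 13; iterate m_{k+1} = d_k·a_k − m_k, d_{k+1} = (171 − m_{k+1}²)/d_k, a_{k+1} = ⌊(a₀ + m_{k+1})/d_{k+1}⌋ (starting m₀ = 0, d₀ = 1), with convergents p_k = a_k·p_{k-1} + p_{k-2}, q_k = a_k·q_{k-1} + q_{k-2} (p₋₁ = 1, q₋₁ = 0):
  k = 0: a₀ = 13; p₀/q₀ = 13/1; p₀² − 171·q₀² = 169 − 171 = -2.
  k = 1: m = 13, d = 2, a = ⌊(13 + 13)/2⌋ = 13; p/q = (13·13 + 1)/(13·1 + 0) = 170/13; p² − 171·q² = 28900 − 28899 = 1.
  The first convergent with p² − 171·q² = 1 gives the fundamental solution (x₁, y₁) = (170, 13).
Step 2: Apply the recurrence (x_{n+1}, y_{n+1}) = (x₁x_n + 171y₁y_n, x₁y_n + y₁x_n) repeatedly.
  From (x_1, y_1) = (170, 13): x_2 = 170·170 + 171·13·13 = 57799; y_2 = 170·13 + 13·170 = 4420.
Step 3: Verify x_2² - 171·y_2² = 3340724401 - 3340724400 = 1 (should be 1). ✓

(x_1, y_1) = (170, 13); (x_2, y_2) = (57799, 4420).


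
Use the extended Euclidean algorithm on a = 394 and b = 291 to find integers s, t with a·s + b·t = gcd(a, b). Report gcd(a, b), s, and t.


Euclidean algorithm on (394, 291) — divide until remainder is 0:
  394 = 1 · 291 + 103
  291 = 2 · 103 + 85
  103 = 1 · 85 + 18
  85 = 4 · 18 + 13
  18 = 1 · 13 + 5
  13 = 2 · 5 + 3
  5 = 1 · 3 + 2
  3 = 1 · 2 + 1
  2 = 2 · 1 + 0
gcd(394, 291) = 1.
Track Bezout coefficients alongside the remainders: start with r₀ = 394 = a·1 + b·0 (s = 1, t = 0) and r₁ = 291 = a·0 + b·1 (s = 0, t = 1); each new remainder r_{k+1} = r_{k-1} − q_k·r_k inherits s_{k+1} = s_{k-1} − q_k·s_k, t_{k+1} = t_{k-1} − q_k·t_k, so r_k = a·s_k + b·t_k at every step:
  q = 1: r = 103, s = 1 − 1·0 = 1, t = 0 − 1·1 = -1  (check: 394·1 + 291·(-1) = 103)
  q = 2: r = 85, s = 0 − 2·1 = -2, t = 1 − 2·(-1) = 3  (check: 394·(-2) + 291·3 = 85)
  q = 1: r = 18, s = 1 − 1·(-2) = 3, t = -1 − 1·3 = -4  (check: 394·3 + 291·(-4) = 18)
  q = 4: r = 13, s = -2 − 4·3 = -14, t = 3 − 4·(-4) = 19  (check: 394·(-14) + 291·19 = 13)
  q = 1: r = 5, s = 3 − 1·(-14) = 17, t = -4 − 1·19 = -23  (check: 394·17 + 291·(-23) = 5)
  q = 2: r = 3, s = -14 − 2·17 = -48, t = 19 − 2·(-23) = 65  (check: 394·(-48) + 291·65 = 3)
  q = 1: r = 2, s = 17 − 1·(-48) = 65, t = -23 − 1·65 = -88  (check: 394·65 + 291·(-88) = 2)
  q = 1: r = 1, s = -48 − 1·65 = -113, t = 65 − 1·(-88) = 153  (check: 394·(-113) + 291·153 = 1)
The row with r = 1 (the gcd) gives the Bezout coefficients s = -113, t = 153.
Result: 394 · (-113) + 291 · (153) = 1.

gcd(394, 291) = 1; s = -113, t = 153 (check: 394·(-113) + 291·153 = 1).


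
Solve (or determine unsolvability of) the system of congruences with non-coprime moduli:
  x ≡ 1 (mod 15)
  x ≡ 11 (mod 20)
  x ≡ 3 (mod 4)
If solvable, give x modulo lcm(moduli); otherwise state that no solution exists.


Moduli 15, 20, 4 are not pairwise coprime, so CRT works modulo lcm(m_i) when all pairwise compatibility conditions hold.
Pairwise compatibility: gcd(m_i, m_j) must divide a_i - a_j for every pair.
Merge one congruence at a time:
  Start: x ≡ 1 (mod 15).
  Combine with x ≡ 11 (mod 20): gcd(15, 20) = 5; 11 - 1 = 10, which IS divisible by 5, so compatible.
    Write x = 1 + 15·t and substitute into x ≡ 11 (mod 20): 15·t ≡ 11 − 1 = 10 (mod 20).
    Divide the congruence (and modulus) by g = 5: 3·t ≡ 2 (mod 4).
    The inverse of 3 mod 4 is 3 (since 3·3 = 9 = 2·4 + 1), so t ≡ 3·2 = 6 ≡ 2 (mod 4).
    Then x = 1 + 15·2 = 31, valid modulo lcm(15, 20) = 60: x ≡ 31 (mod 60).
  Combine with x ≡ 3 (mod 4): gcd(60, 4) = 4; 3 - 31 = -28, which IS divisible by 4, so compatible.
    Write x = 31 + 60·t and substitute into x ≡ 3 (mod 4): 60·t ≡ 3 − 31 = -28 (mod 4).
    Divide the congruence (and modulus) by g = 4: 15·t ≡ -7 (mod 1).
    Modulo 1 every t works; take t = 0.
    Then x = 31 + 60·0 = 31, valid modulo lcm(60, 4) = 60: x ≡ 31 (mod 60).
Verify: 31 mod 15 = 1, 31 mod 20 = 11, 31 mod 4 = 3.

x ≡ 31 (mod 60).


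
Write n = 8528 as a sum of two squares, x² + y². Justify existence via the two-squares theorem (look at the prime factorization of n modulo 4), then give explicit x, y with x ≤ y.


Step 1: Factor n = 8528 = 2^4 · 13 · 41.
Step 2: Check the mod-4 condition on each prime factor: 2 = 2 (special); 13 ≡ 1 (mod 4), exponent 1; 41 ≡ 1 (mod 4), exponent 1.
All primes ≡ 3 (mod 4) appear to even exponent (or don't appear), so by the two-squares theorem n IS expressible as a sum of two squares.
Step 3: Build a representation. Group n = k² · m with k = 4 and m = 13 · 41 = 533 (a product of primes ≡ 1 (mod 4)); a representation of m scales to one of n via (k·x)² + (k·y)² = k²(x² + y²). Each prime p ≡ 1 (mod 4) is itself a sum of two squares; find a² by testing p − a² for a perfect square:
  13: 13 − 1² = 12, 13 − 2² = 9 = 3² ⇒ 13 = 2² + 3².
  41: 41 − 1² = 40, 41 − 2² = 37, 41 − 3² = 32, 41 − 4² = 25 = 5² ⇒ 41 = 4² + 5².
  Combine using the Brahmagupta–Fibonacci identity (a² + b²)(c² + d²) = (ac − bd)² + (ad + bc)² = (ac + bd)² + (ad − bc)²:
  13 · 41 = 533: from (2² + 3²)(4² + 5²), take (2·4 − 3·5, 2·5 + 3·4) = (8 − 15, 10 + 12) = (-7, 22); dropping signs (only squares matter) gives (7, 22); check 7² + 22² = 49 + 484 = 533 ✓.
  Scale by k = 4: (4·7, 4·22) = (28, 88).
Step 4: Order so x ≤ y and verify: 28² + 88² = 784 + 7744 = 8528 = n. ✓

n = 8528 = 28² + 88² (one valid representation with x ≤ y).


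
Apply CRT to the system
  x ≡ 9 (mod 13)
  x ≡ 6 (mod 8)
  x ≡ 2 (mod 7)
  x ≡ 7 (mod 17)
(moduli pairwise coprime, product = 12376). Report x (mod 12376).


Product of moduli M = 13 · 8 · 7 · 17 = 12376.
Merge one congruence at a time:
  Start: x ≡ 9 (mod 13).
  Combine with x ≡ 6 (mod 8); new modulus lcm = 104.
    Write x = 9 + 13·t and substitute into x ≡ 6 (mod 8): 13·t ≡ 6 − 9 = -3 (mod 8).
    Reduce coefficients mod 8: 5·t ≡ 5 (mod 8).
    The inverse of 5 mod 8 is 5 (since 5·5 = 25 = 3·8 + 1), so t ≡ 5·5 = 25 ≡ 1 (mod 8).
    Then x = 9 + 13·1 = 22, valid modulo lcm(13, 8) = 104: x ≡ 22 (mod 104).
  Combine with x ≡ 2 (mod 7); new modulus lcm = 728.
    Write x = 22 + 104·t and substitute into x ≡ 2 (mod 7): 104·t ≡ 2 − 22 = -20 (mod 7).
    Reduce coefficients mod 7: 6·t ≡ 1 (mod 7).
    The inverse of 6 mod 7 is 6 (since 6·6 = 36 = 5·7 + 1), so t ≡ 6·1 = 6 ≡ 6 (mod 7).
    Then x = 22 + 104·6 = 646, valid modulo lcm(104, 7) = 728: x ≡ 646 (mod 728).
  Combine with x ≡ 7 (mod 17); new modulus lcm = 12376.
    Write x = 646 + 728·t and substitute into x ≡ 7 (mod 17): 728·t ≡ 7 − 646 = -639 (mod 17).
    Reduce coefficients mod 17: 14·t ≡ 7 (mod 17).
    The inverse of 14 mod 17 is 11 (since 14·11 = 154 = 9·17 + 1), so t ≡ 11·7 = 77 ≡ 9 (mod 17).
    Then x = 646 + 728·9 = 7198, valid modulo lcm(728, 17) = 12376: x ≡ 7198 (mod 12376).
Verify against each original: 7198 mod 13 = 9, 7198 mod 8 = 6, 7198 mod 7 = 2, 7198 mod 17 = 7.

x ≡ 7198 (mod 12376).


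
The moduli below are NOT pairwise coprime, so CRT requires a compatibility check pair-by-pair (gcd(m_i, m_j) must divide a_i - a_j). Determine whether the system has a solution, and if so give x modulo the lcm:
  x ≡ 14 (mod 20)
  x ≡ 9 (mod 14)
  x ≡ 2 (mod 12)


Moduli 20, 14, 12 are not pairwise coprime, so CRT works modulo lcm(m_i) when all pairwise compatibility conditions hold.
Pairwise compatibility: gcd(m_i, m_j) must divide a_i - a_j for every pair.
Merge one congruence at a time:
  Start: x ≡ 14 (mod 20).
  Combine with x ≡ 9 (mod 14): gcd(20, 14) = 2, and 9 - 14 = -5 is NOT divisible by 2.
    ⇒ system is inconsistent (no integer solution).

No solution (the system is inconsistent).


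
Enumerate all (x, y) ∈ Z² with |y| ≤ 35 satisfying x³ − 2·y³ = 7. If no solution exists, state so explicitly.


The equation is x³ - 2y³ = 7. For fixed y, x³ = 2·y³ + 7, so a solution requires the RHS to be a perfect cube.
Strategy: iterate y from -35 to 35, compute RHS = 2·y³ + 7, and check whether it is a (positive or negative) perfect cube.
Check small values of y:
  y = 0: RHS = 7 is not a perfect cube.
  y = 1: RHS = 9 is not a perfect cube.
  y = -1: RHS = 5 is not a perfect cube.
  y = 2: RHS = 23 is not a perfect cube.
  y = -2: RHS = -9 is not a perfect cube.
  y = 3: RHS = 61 is not a perfect cube.
  y = -3: RHS = -47 is not a perfect cube.
Continuing the search up to |y| = 35 finds no solutions either.
No (x, y) in the scanned range satisfies the equation.

No integer solutions with |y| ≤ 35.


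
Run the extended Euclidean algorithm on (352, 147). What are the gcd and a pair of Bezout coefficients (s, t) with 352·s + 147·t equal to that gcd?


Euclidean algorithm on (352, 147) — divide until remainder is 0:
  352 = 2 · 147 + 58
  147 = 2 · 58 + 31
  58 = 1 · 31 + 27
  31 = 1 · 27 + 4
  27 = 6 · 4 + 3
  4 = 1 · 3 + 1
  3 = 3 · 1 + 0
gcd(352, 147) = 1.
Track Bezout coefficients alongside the remainders: start with r₀ = 352 = a·1 + b·0 (s = 1, t = 0) and r₁ = 147 = a·0 + b·1 (s = 0, t = 1); each new remainder r_{k+1} = r_{k-1} − q_k·r_k inherits s_{k+1} = s_{k-1} − q_k·s_k, t_{k+1} = t_{k-1} − q_k·t_k, so r_k = a·s_k + b·t_k at every step:
  q = 2: r = 58, s = 1 − 2·0 = 1, t = 0 − 2·1 = -2  (check: 352·1 + 147·(-2) = 58)
  q = 2: r = 31, s = 0 − 2·1 = -2, t = 1 − 2·(-2) = 5  (check: 352·(-2) + 147·5 = 31)
  q = 1: r = 27, s = 1 − 1·(-2) = 3, t = -2 − 1·5 = -7  (check: 352·3 + 147·(-7) = 27)
  q = 1: r = 4, s = -2 − 1·3 = -5, t = 5 − 1·(-7) = 12  (check: 352·(-5) + 147·12 = 4)
  q = 6: r = 3, s = 3 − 6·(-5) = 33, t = -7 − 6·12 = -79  (check: 352·33 + 147·(-79) = 3)
  q = 1: r = 1, s = -5 − 1·33 = -38, t = 12 − 1·(-79) = 91  (check: 352·(-38) + 147·91 = 1)
The row with r = 1 (the gcd) gives the Bezout coefficients s = -38, t = 91.
Result: 352 · (-38) + 147 · (91) = 1.

gcd(352, 147) = 1; s = -38, t = 91 (check: 352·(-38) + 147·91 = 1).


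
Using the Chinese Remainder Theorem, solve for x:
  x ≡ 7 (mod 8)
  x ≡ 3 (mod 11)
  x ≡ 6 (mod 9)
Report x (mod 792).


Moduli 8, 11, 9 are pairwise coprime; by CRT there is a unique solution modulo M = 8 · 11 · 9 = 792.
Solve pairwise, accumulating the modulus:
  Start with x ≡ 7 (mod 8).
  Combine with x ≡ 3 (mod 11): since gcd(8, 11) = 1, we get a unique residue mod 88.
    Write x = 7 + 8·t and substitute into x ≡ 3 (mod 11): 8·t ≡ 3 − 7 = -4 (mod 11).
    Reduce coefficients mod 11: 8·t ≡ 7 (mod 11).
    The inverse of 8 mod 11 is 7 (since 8·7 = 56 = 5·11 + 1), so t ≡ 7·7 = 49 ≡ 5 (mod 11).
    Then x = 7 + 8·5 = 47, valid modulo lcm(8, 11) = 88: x ≡ 47 (mod 88).
  Combine with x ≡ 6 (mod 9): since gcd(88, 9) = 1, we get a unique residue mod 792.
    Write x = 47 + 88·t and substitute into x ≡ 6 (mod 9): 88·t ≡ 6 − 47 = -41 (mod 9).
    Reduce coefficients mod 9: 7·t ≡ 4 (mod 9).
    The inverse of 7 mod 9 is 4 (since 7·4 = 28 = 3·9 + 1), so t ≡ 4·4 = 16 ≡ 7 (mod 9).
    Then x = 47 + 88·7 = 663, valid modulo lcm(88, 9) = 792: x ≡ 663 (mod 792).
Verify: 663 mod 8 = 7 ✓, 663 mod 11 = 3 ✓, 663 mod 9 = 6 ✓.

x ≡ 663 (mod 792).


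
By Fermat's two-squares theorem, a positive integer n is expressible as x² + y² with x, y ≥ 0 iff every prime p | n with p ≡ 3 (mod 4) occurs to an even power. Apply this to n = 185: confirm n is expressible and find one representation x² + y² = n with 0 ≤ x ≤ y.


Step 1: Factor n = 185 = 5 · 37.
Step 2: Check the mod-4 condition on each prime factor: 5 ≡ 1 (mod 4), exponent 1; 37 ≡ 1 (mod 4), exponent 1.
All primes ≡ 3 (mod 4) appear to even exponent (or don't appear), so by the two-squares theorem n IS expressible as a sum of two squares.
Step 3: Build a representation. Here n = 5 · 37 is a product of primes ≡ 1 (mod 4). Each prime p ≡ 1 (mod 4) is itself a sum of two squares; find a² by testing p − a² for a perfect square:
  5: 5 − 1² = 4 = 2² ⇒ 5 = 1² + 2².
  37: 37 − 1² = 36 = 6² ⇒ 37 = 1² + 6².
  Combine using the Brahmagupta–Fibonacci identity (a² + b²)(c² + d²) = (ac − bd)² + (ad + bc)² = (ac + bd)² + (ad − bc)²:
  5 · 37 = 185: from (1² + 2²)(1² + 6²), take (1·1 − 2·6, 1·6 + 2·1) = (1 − 12, 6 + 2) = (-11, 8); dropping signs (only squares matter) gives (11, 8); check 11² + 8² = 121 + 64 = 185 ✓.
Step 4: Order so x ≤ y and verify: 8² + 11² = 64 + 121 = 185 = n. ✓

n = 185 = 8² + 11² (one valid representation with x ≤ y).


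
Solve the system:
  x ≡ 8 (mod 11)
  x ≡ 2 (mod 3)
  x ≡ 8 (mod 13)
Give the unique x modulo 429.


Moduli 11, 3, 13 are pairwise coprime; by CRT there is a unique solution modulo M = 11 · 3 · 13 = 429.
Solve pairwise, accumulating the modulus:
  Start with x ≡ 8 (mod 11).
  Combine with x ≡ 2 (mod 3): since gcd(11, 3) = 1, we get a unique residue mod 33.
    Write x = 8 + 11·t and substitute into x ≡ 2 (mod 3): 11·t ≡ 2 − 8 = -6 (mod 3).
    Reduce coefficients mod 3: 2·t ≡ 0 (mod 3).
    The inverse of 2 mod 3 is 2 (since 2·2 = 4 = 1·3 + 1), so t ≡ 2·0 = 0 ≡ 0 (mod 3).
    Then x = 8 + 11·0 = 8, valid modulo lcm(11, 3) = 33: x ≡ 8 (mod 33).
  Combine with x ≡ 8 (mod 13): since gcd(33, 13) = 1, we get a unique residue mod 429.
    Write x = 8 + 33·t and substitute into x ≡ 8 (mod 13): 33·t ≡ 8 − 8 = 0 (mod 13).
    Reduce coefficients mod 13: 7·t ≡ 0 (mod 13).
    The inverse of 7 mod 13 is 2 (since 7·2 = 14 = 1·13 + 1), so t ≡ 2·0 = 0 ≡ 0 (mod 13).
    Then x = 8 + 33·0 = 8, valid modulo lcm(33, 13) = 429: x ≡ 8 (mod 429).
Verify: 8 mod 11 = 8 ✓, 8 mod 3 = 2 ✓, 8 mod 13 = 8 ✓.

x ≡ 8 (mod 429).


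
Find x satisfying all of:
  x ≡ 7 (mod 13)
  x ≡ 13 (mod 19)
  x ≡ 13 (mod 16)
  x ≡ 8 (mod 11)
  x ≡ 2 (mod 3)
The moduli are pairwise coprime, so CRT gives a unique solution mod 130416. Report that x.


Product of moduli M = 13 · 19 · 16 · 11 · 3 = 130416.
Merge one congruence at a time:
  Start: x ≡ 7 (mod 13).
  Combine with x ≡ 13 (mod 19); new modulus lcm = 247.
    Write x = 7 + 13·t and substitute into x ≡ 13 (mod 19): 13·t ≡ 13 − 7 = 6 (mod 19).
    The inverse of 13 mod 19 is 3 (since 13·3 = 39 = 2·19 + 1), so t ≡ 3·6 = 18 ≡ 18 (mod 19).
    Then x = 7 + 13·18 = 241, valid modulo lcm(13, 19) = 247: x ≡ 241 (mod 247).
  Combine with x ≡ 13 (mod 16); new modulus lcm = 3952.
    Write x = 241 + 247·t and substitute into x ≡ 13 (mod 16): 247·t ≡ 13 − 241 = -228 (mod 16).
    Reduce coefficients mod 16: 7·t ≡ 12 (mod 16).
    The inverse of 7 mod 16 is 7 (since 7·7 = 49 = 3·16 + 1), so t ≡ 7·12 = 84 ≡ 4 (mod 16).
    Then x = 241 + 247·4 = 1229, valid modulo lcm(247, 16) = 3952: x ≡ 1229 (mod 3952).
  Combine with x ≡ 8 (mod 11); new modulus lcm = 43472.
    Write x = 1229 + 3952·t and substitute into x ≡ 8 (mod 11): 3952·t ≡ 8 − 1229 = -1221 (mod 11).
    Reduce coefficients mod 11: 3·t ≡ 0 (mod 11).
    The inverse of 3 mod 11 is 4 (since 3·4 = 12 = 1·11 + 1), so t ≡ 4·0 = 0 ≡ 0 (mod 11).
    Then x = 1229 + 3952·0 = 1229, valid modulo lcm(3952, 11) = 43472: x ≡ 1229 (mod 43472).
  Combine with x ≡ 2 (mod 3); new modulus lcm = 130416.
    Write x = 1229 + 43472·t and substitute into x ≡ 2 (mod 3): 43472·t ≡ 2 − 1229 = -1227 (mod 3).
    Reduce coefficients mod 3: 2·t ≡ 0 (mod 3).
    The inverse of 2 mod 3 is 2 (since 2·2 = 4 = 1·3 + 1), so t ≡ 2·0 = 0 ≡ 0 (mod 3).
    Then x = 1229 + 43472·0 = 1229, valid modulo lcm(43472, 3) = 130416: x ≡ 1229 (mod 130416).
Verify against each original: 1229 mod 13 = 7, 1229 mod 19 = 13, 1229 mod 16 = 13, 1229 mod 11 = 8, 1229 mod 3 = 2.

x ≡ 1229 (mod 130416).


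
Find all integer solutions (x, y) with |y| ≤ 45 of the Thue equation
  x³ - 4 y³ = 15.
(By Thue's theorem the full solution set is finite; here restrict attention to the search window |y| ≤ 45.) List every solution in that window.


The equation is x³ - 4y³ = 15. For fixed y, x³ = 4·y³ + 15, so a solution requires the RHS to be a perfect cube.
Strategy: iterate y from -45 to 45, compute RHS = 4·y³ + 15, and check whether it is a (positive or negative) perfect cube.
Check small values of y:
  y = 0: RHS = 15 is not a perfect cube.
  y = 1: RHS = 19 is not a perfect cube.
  y = -1: RHS = 11 is not a perfect cube.
  y = 2: RHS = 47 is not a perfect cube.
  y = -2: RHS = -17 is not a perfect cube.
  y = 3: RHS = 123 is not a perfect cube.
  y = -3: RHS = -93 is not a perfect cube.
Continuing the search up to |y| = 45 finds no solutions either.
No (x, y) in the scanned range satisfies the equation.

No integer solutions with |y| ≤ 45.


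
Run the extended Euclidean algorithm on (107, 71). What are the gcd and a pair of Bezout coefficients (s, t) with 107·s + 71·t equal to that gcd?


Euclidean algorithm on (107, 71) — divide until remainder is 0:
  107 = 1 · 71 + 36
  71 = 1 · 36 + 35
  36 = 1 · 35 + 1
  35 = 35 · 1 + 0
gcd(107, 71) = 1.
Track Bezout coefficients alongside the remainders: start with r₀ = 107 = a·1 + b·0 (s = 1, t = 0) and r₁ = 71 = a·0 + b·1 (s = 0, t = 1); each new remainder r_{k+1} = r_{k-1} − q_k·r_k inherits s_{k+1} = s_{k-1} − q_k·s_k, t_{k+1} = t_{k-1} − q_k·t_k, so r_k = a·s_k + b·t_k at every step:
  q = 1: r = 36, s = 1 − 1·0 = 1, t = 0 − 1·1 = -1  (check: 107·1 + 71·(-1) = 36)
  q = 1: r = 35, s = 0 − 1·1 = -1, t = 1 − 1·(-1) = 2  (check: 107·(-1) + 71·2 = 35)
  q = 1: r = 1, s = 1 − 1·(-1) = 2, t = -1 − 1·2 = -3  (check: 107·2 + 71·(-3) = 1)
The row with r = 1 (the gcd) gives the Bezout coefficients s = 2, t = -3.
Result: 107 · (2) + 71 · (-3) = 1.

gcd(107, 71) = 1; s = 2, t = -3 (check: 107·2 + 71·(-3) = 1).


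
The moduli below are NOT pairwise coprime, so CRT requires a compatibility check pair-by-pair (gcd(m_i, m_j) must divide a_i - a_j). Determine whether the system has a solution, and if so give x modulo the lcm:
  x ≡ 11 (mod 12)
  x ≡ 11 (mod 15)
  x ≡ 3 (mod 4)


Moduli 12, 15, 4 are not pairwise coprime, so CRT works modulo lcm(m_i) when all pairwise compatibility conditions hold.
Pairwise compatibility: gcd(m_i, m_j) must divide a_i - a_j for every pair.
Merge one congruence at a time:
  Start: x ≡ 11 (mod 12).
  Combine with x ≡ 11 (mod 15): gcd(12, 15) = 3; 11 - 11 = 0, which IS divisible by 3, so compatible.
    Write x = 11 + 12·t and substitute into x ≡ 11 (mod 15): 12·t ≡ 11 − 11 = 0 (mod 15).
    Divide the congruence (and modulus) by g = 3: 4·t ≡ 0 (mod 5).
    The inverse of 4 mod 5 is 4 (since 4·4 = 16 = 3·5 + 1), so t ≡ 4·0 = 0 ≡ 0 (mod 5).
    Then x = 11 + 12·0 = 11, valid modulo lcm(12, 15) = 60: x ≡ 11 (mod 60).
  Combine with x ≡ 3 (mod 4): gcd(60, 4) = 4; 3 - 11 = -8, which IS divisible by 4, so compatible.
    Write x = 11 + 60·t and substitute into x ≡ 3 (mod 4): 60·t ≡ 3 − 11 = -8 (mod 4).
    Divide the congruence (and modulus) by g = 4: 15·t ≡ -2 (mod 1).
    Modulo 1 every t works; take t = 0.
    Then x = 11 + 60·0 = 11, valid modulo lcm(60, 4) = 60: x ≡ 11 (mod 60).
Verify: 11 mod 12 = 11, 11 mod 15 = 11, 11 mod 4 = 3.

x ≡ 11 (mod 60).


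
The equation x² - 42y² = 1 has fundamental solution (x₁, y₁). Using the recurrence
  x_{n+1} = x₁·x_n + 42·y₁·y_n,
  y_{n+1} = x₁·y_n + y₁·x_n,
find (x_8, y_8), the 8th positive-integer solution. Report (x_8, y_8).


Step 1: Find the fundamental solution (x₁, y₁) of x² - 42y² = 1.
  Expand √42 as a continued fraction. a₀ = ⌊√42⌋ = 6; iterate m_{k+1} = d_k·a_k − m_k, d_{k+1} = (42 − m_{k+1}²)/d_k, a_{k+1} = ⌊(a₀ + m_{k+1})/d_{k+1}⌋ (starting m₀ = 0, d₀ = 1), with convergents p_k = a_k·p_{k-1} + p_{k-2}, q_k = a_k·q_{k-1} + q_{k-2} (p₋₁ = 1, q₋₁ = 0):
  k = 0: a₀ = 6; p₀/q₀ = 6/1; p₀² − 42·q₀² = 36 − 42 = -6.
  k = 1: m = 6, d = 6, a = ⌊(6 + 6)/6⌋ = 2; p/q = (2·6 + 1)/(2·1 + 0) = 13/2; p² − 42·q² = 169 − 168 = 1.
  The first convergent with p² − 42·q² = 1 gives the fundamental solution (x₁, y₁) = (13, 2).
Step 2: Apply the recurrence (x_{n+1}, y_{n+1}) = (x₁x_n + 42y₁y_n, x₁y_n + y₁x_n) repeatedly.
  From (x_1, y_1) = (13, 2): x_2 = 13·13 + 42·2·2 = 337; y_2 = 13·2 + 2·13 = 52.
  From (x_2, y_2) = (337, 52): x_3 = 13·337 + 42·2·52 = 8749; y_3 = 13·52 + 2·337 = 1350.
  From (x_3, y_3) = (8749, 1350): x_4 = 13·8749 + 42·2·1350 = 227137; y_4 = 13·1350 + 2·8749 = 35048.
  From (x_4, y_4) = (227137, 35048): x_5 = 13·227137 + 42·2·35048 = 5896813; y_5 = 13·35048 + 2·227137 = 909898.
  From (x_5, y_5) = (5896813, 909898): x_6 = 13·5896813 + 42·2·909898 = 153090001; y_6 = 13·909898 + 2·5896813 = 23622300.
  From (x_6, y_6) = (153090001, 23622300): x_7 = 13·153090001 + 42·2·23622300 = 3974443213; y_7 = 13·23622300 + 2·153090001 = 613269902.
  From (x_7, y_7) = (3974443213, 613269902): x_8 = 13·3974443213 + 42·2·613269902 = 103182433537; y_8 = 13·613269902 + 2·3974443213 = 15921395152.
Step 3: Verify x_8² - 42·y_8² = 10646614590617422330369 - 10646614590617422330368 = 1 (should be 1). ✓

(x_1, y_1) = (13, 2); (x_8, y_8) = (103182433537, 15921395152).


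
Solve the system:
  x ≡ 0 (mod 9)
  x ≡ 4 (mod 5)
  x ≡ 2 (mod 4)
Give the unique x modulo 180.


Moduli 9, 5, 4 are pairwise coprime; by CRT there is a unique solution modulo M = 9 · 5 · 4 = 180.
Solve pairwise, accumulating the modulus:
  Start with x ≡ 0 (mod 9).
  Combine with x ≡ 4 (mod 5): since gcd(9, 5) = 1, we get a unique residue mod 45.
    Write x = 0 + 9·t and substitute into x ≡ 4 (mod 5): 9·t ≡ 4 − 0 = 4 (mod 5).
    Reduce coefficients mod 5: 4·t ≡ 4 (mod 5).
    The inverse of 4 mod 5 is 4 (since 4·4 = 16 = 3·5 + 1), so t ≡ 4·4 = 16 ≡ 1 (mod 5).
    Then x = 0 + 9·1 = 9, valid modulo lcm(9, 5) = 45: x ≡ 9 (mod 45).
  Combine with x ≡ 2 (mod 4): since gcd(45, 4) = 1, we get a unique residue mod 180.
    Write x = 9 + 45·t and substitute into x ≡ 2 (mod 4): 45·t ≡ 2 − 9 = -7 (mod 4).
    Reduce coefficients mod 4: 1·t ≡ 1 (mod 4).
    So t ≡ 1 (mod 4).
    Then x = 9 + 45·1 = 54, valid modulo lcm(45, 4) = 180: x ≡ 54 (mod 180).
Verify: 54 mod 9 = 0 ✓, 54 mod 5 = 4 ✓, 54 mod 4 = 2 ✓.

x ≡ 54 (mod 180).


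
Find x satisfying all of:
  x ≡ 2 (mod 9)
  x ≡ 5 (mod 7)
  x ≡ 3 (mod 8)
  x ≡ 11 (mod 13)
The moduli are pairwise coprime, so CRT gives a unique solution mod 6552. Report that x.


Product of moduli M = 9 · 7 · 8 · 13 = 6552.
Merge one congruence at a time:
  Start: x ≡ 2 (mod 9).
  Combine with x ≡ 5 (mod 7); new modulus lcm = 63.
    Write x = 2 + 9·t and substitute into x ≡ 5 (mod 7): 9·t ≡ 5 − 2 = 3 (mod 7).
    Reduce coefficients mod 7: 2·t ≡ 3 (mod 7).
    The inverse of 2 mod 7 is 4 (since 2·4 = 8 = 1·7 + 1), so t ≡ 4·3 = 12 ≡ 5 (mod 7).
    Then x = 2 + 9·5 = 47, valid modulo lcm(9, 7) = 63: x ≡ 47 (mod 63).
  Combine with x ≡ 3 (mod 8); new modulus lcm = 504.
    Write x = 47 + 63·t and substitute into x ≡ 3 (mod 8): 63·t ≡ 3 − 47 = -44 (mod 8).
    Reduce coefficients mod 8: 7·t ≡ 4 (mod 8).
    The inverse of 7 mod 8 is 7 (since 7·7 = 49 = 6·8 + 1), so t ≡ 7·4 = 28 ≡ 4 (mod 8).
    Then x = 47 + 63·4 = 299, valid modulo lcm(63, 8) = 504: x ≡ 299 (mod 504).
  Combine with x ≡ 11 (mod 13); new modulus lcm = 6552.
    Write x = 299 + 504·t and substitute into x ≡ 11 (mod 13): 504·t ≡ 11 − 299 = -288 (mod 13).
    Reduce coefficients mod 13: 10·t ≡ 11 (mod 13).
    The inverse of 10 mod 13 is 4 (since 10·4 = 40 = 3·13 + 1), so t ≡ 4·11 = 44 ≡ 5 (mod 13).
    Then x = 299 + 504·5 = 2819, valid modulo lcm(504, 13) = 6552: x ≡ 2819 (mod 6552).
Verify against each original: 2819 mod 9 = 2, 2819 mod 7 = 5, 2819 mod 8 = 3, 2819 mod 13 = 11.

x ≡ 2819 (mod 6552).


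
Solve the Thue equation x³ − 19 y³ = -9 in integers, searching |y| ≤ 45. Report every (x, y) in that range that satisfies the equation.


The equation is x³ - 19y³ = -9. For fixed y, x³ = 19·y³ − 9, so a solution requires the RHS to be a perfect cube.
Strategy: iterate y from -45 to 45, compute RHS = 19·y³ − 9, and check whether it is a (positive or negative) perfect cube.
Check small values of y:
  y = 0: RHS = -9 is not a perfect cube.
  y = 1: RHS = 10 is not a perfect cube.
  y = -1: RHS = -28 is not a perfect cube.
  y = 2: RHS = 143 is not a perfect cube.
  y = -2: RHS = -161 is not a perfect cube.
  y = 3: RHS = 504 is not a perfect cube.
  y = -3: RHS = -522 is not a perfect cube.
Continuing the search up to |y| = 45 finds no solutions either.
No (x, y) in the scanned range satisfies the equation.

No integer solutions with |y| ≤ 45.
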